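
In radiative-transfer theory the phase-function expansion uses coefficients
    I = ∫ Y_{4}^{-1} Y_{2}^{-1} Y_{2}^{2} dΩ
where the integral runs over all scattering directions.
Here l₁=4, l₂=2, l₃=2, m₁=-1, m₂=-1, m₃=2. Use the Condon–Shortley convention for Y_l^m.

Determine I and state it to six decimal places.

-0.090112

Rules hold: Σm=0, L=8 even, 2≤2≤6.
N = 9·5·5 = 225
Δ = 4!·4!·0!/9! = 1/630
Racah Σ t=2..2: t=2:+1/16 = 1/16
⇒ 3j(4 2 2; 0 0 0)² = 2/35, sgn +1
Racah Σ t=1..1: t=1:−1/144 = -1/144
⇒ 3j(4 2 2; -1 -1 2)² = 1/126, sgn -1
4πI² = N·(3j₀)²·(3jₘ)² = 5/49
I = -1·√(0.102041/4π) = -0.09011188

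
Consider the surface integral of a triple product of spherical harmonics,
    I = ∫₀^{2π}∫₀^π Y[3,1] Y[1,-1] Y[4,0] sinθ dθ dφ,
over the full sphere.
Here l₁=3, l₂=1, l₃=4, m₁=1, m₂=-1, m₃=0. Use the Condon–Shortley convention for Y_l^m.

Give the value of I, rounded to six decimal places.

Checks pass: Σm=0; 8 even; l₃=4∈[2,4].
(2·3+1)(2·1+1)(2·4+1) = 189
Δ: 0! 6! 2! / 9! → 1/252
sum: t=0:+1/36 = 1/36
3j²(3 1 4; 0 0 0) = Δ·Π!·Σ² = 4/63  (sign +1)
sum: t=0:+1/96 = 1/96
3j²(3 1 4; 1 -1 0) = Δ·Π!·Σ² = 1/42  (sign +1)
combine: 4πI² = 189·4/63·1/42 = 2/7
take √, sign +1: I = 0.15078601

0.150786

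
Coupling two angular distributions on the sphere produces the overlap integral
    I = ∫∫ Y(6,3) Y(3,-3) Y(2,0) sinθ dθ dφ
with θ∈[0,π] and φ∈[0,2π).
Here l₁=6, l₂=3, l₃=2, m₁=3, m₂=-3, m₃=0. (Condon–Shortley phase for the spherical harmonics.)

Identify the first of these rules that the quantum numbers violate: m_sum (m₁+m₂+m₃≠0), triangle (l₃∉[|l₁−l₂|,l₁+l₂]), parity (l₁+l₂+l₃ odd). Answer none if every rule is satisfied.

triangle

m₁+m₂+m₃ = 3 − 3 + 0 = 0  ✓
triangle: |6−3|=3 ≤ l₃=2 ≤ 6+3=9  ✗
parity: l₁+l₂+l₃ = 11 is odd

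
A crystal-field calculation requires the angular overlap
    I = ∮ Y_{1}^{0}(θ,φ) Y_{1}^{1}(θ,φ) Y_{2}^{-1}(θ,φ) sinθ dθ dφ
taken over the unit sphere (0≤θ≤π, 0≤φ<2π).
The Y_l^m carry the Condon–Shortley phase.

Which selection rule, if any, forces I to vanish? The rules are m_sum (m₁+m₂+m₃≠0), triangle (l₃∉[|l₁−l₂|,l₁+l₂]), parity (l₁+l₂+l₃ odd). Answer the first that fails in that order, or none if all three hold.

none

azimuthal sum: 0 + 1 − 1 = 0  ✓
0 ≤ 2 ≤ 2 (triangle on l)  ✓
L = 1 + 1 + 2 = 4 (even)  ✓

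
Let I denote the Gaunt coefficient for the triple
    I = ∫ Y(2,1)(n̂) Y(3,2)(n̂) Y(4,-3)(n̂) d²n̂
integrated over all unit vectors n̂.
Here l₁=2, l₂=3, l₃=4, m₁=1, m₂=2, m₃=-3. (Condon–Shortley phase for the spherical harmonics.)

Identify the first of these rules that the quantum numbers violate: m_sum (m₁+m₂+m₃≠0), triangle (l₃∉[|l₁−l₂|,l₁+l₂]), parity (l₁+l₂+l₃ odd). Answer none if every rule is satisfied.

parity

Σmᵢ = 0  ✓
l₃∈[|l₁−l₂|,l₁+l₂]=[1,5], have l₃=4  ✓
Σlᵢ = 9 ⇒ odd  ✗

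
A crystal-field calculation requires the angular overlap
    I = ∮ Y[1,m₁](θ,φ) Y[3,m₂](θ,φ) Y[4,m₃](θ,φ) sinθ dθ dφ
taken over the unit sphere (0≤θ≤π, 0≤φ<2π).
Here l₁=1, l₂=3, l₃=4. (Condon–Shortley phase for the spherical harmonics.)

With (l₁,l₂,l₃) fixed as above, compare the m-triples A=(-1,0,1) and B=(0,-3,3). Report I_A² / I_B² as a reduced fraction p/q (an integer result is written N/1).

10/7

Shared (l₁,l₂,l₃)=(1,3,4): N and (l;000)² cancel in I_A²/I_B².
A: Δ = 0!·2!·6!/9! = 1/252; Racah Σ t=0..0: t=0:+1/72 = 1/72; ⇒ 3j(1 3 4; -1 0 1)² = 5/126, sgn -1
B: Δ = 0!·2!·6!/9! = 1/252; Racah Σ t=0..0: t=0:+1/720 = 1/720; ⇒ 3j(1 3 4; 0 -3 3)² = 1/36, sgn -1
I_A²/I_B² = (5/126)/(1/36) = 10/7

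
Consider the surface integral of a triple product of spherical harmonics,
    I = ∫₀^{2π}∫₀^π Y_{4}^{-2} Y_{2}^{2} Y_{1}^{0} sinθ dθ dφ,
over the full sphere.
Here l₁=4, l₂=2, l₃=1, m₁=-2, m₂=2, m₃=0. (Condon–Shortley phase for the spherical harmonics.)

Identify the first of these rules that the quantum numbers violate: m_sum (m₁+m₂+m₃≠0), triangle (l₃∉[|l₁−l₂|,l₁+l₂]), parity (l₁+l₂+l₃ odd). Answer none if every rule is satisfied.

m₁+m₂+m₃ = -2 + 2 + 0 = 0  ✓
triangle: |4−2|=2 ≤ l₃=1 ≤ 4+2=6  ✗
parity: l₁+l₂+l₃ = 7 is odd

triangle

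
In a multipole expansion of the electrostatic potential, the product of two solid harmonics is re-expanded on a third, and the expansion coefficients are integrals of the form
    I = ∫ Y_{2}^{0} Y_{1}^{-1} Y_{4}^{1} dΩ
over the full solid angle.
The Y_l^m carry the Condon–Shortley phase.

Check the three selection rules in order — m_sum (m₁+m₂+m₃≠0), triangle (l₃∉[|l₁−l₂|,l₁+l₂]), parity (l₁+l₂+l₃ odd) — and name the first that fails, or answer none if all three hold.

triangle

Σmᵢ = 0  ✓
l₃∈[|l₁−l₂|,l₁+l₂]=[1,3], have l₃=4  ✗
Σlᵢ = 7 ⇒ odd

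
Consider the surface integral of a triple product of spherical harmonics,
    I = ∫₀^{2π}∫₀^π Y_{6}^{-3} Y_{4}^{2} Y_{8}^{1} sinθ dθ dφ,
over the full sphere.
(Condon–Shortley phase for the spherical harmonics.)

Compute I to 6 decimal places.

Rules hold: Σm=0, L=18 even, 2≤8≤10.
N = 13·9·17 = 1989
Δ = 2!·10!·6!/19! = 1/23279256
Racah Σ t=0..2: t=0:+1/1658880 t=1:−1/518400 t=2:+1/1658880 = -1/1382400
⇒ 3j(6 4 8; 0 0 0)² = 504/46189, sgn -1
Racah Σ t=0..2: t=0:+1/522547200 t=1:−1/9676800 t=2:+1/2903040 = 127/522547200
⇒ 3j(6 4 8; -3 2 1)² = 16129/1108536, sgn -1
4πI² = N·(3j₀)²·(3jₘ)² = 3048381/9653501
I = +1·√(0.31578/4π) = 0.15852117

0.158521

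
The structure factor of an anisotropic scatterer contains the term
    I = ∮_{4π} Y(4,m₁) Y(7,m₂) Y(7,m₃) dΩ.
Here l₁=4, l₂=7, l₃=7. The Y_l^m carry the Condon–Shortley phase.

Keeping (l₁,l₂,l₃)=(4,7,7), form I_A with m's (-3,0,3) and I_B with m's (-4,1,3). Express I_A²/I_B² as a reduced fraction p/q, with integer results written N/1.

9/28

Same 4,7,7: normalisation and zero-m 3j drop out of the ratio.
A: Δ: 4! 4! 10! / 19! → 1/58198140; sum: t=3:−1/2488320 t=4:+1/4354560 = -1/5806080; 3j²(4 7 7; -3 0 3) = Δ·Π!·Σ² = 525/92378  (sign -1)
B: Δ: 4! 4! 10! / 19! → 1/58198140; sum: t=4:+1/9953280 = 1/9953280; 3j²(4 7 7; -4 1 3) = Δ·Π!·Σ² = 2450/138567  (sign +1)
I_A²/I_B² = (525/92378)/(2450/138567) = 9/28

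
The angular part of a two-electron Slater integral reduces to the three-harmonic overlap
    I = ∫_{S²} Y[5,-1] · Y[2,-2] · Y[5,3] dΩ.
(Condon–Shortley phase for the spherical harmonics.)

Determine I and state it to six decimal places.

0.171169

Rules hold: Σm=0, L=12 even, 3≤5≤7.
N = 11·5·11 = 605
Δ = 2!·8!·2!/13! = 1/38610
Racah Σ t=0..2: t=0:+1/2880 t=1:−1/576 t=2:+1/2880 = -1/960
⇒ 3j(5 2 5; 0 0 0)² = 10/429, sgn +1
Racah Σ t=0..0: t=0:+1/5760 = 1/5760
⇒ 3j(5 2 5; -1 -2 3)² = 56/2145, sgn +1
4πI² = N·(3j₀)²·(3jₘ)² = 560/1521
I = +1·√(0.368179/4π) = 0.17116875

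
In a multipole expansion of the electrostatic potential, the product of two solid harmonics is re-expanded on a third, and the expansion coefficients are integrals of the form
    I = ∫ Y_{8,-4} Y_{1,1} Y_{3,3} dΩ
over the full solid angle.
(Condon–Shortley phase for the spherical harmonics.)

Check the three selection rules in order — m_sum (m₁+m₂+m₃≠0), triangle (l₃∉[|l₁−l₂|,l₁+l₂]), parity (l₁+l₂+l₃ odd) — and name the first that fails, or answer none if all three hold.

Σmᵢ = 0  ✓
l₃∈[|l₁−l₂|,l₁+l₂]=[7,9], have l₃=3  ✗
Σlᵢ = 12 ⇒ even

triangle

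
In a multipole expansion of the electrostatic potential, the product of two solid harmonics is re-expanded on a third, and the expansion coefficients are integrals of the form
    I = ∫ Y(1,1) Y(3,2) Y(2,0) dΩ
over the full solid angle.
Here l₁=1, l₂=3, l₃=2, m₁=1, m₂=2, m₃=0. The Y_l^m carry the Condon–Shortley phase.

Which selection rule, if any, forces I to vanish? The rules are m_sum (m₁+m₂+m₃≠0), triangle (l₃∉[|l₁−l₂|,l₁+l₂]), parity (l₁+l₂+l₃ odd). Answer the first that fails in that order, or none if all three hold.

Σmᵢ = 3  ✗
l₃∈[|l₁−l₂|,l₁+l₂]=[2,4], have l₃=2
Σlᵢ = 6 ⇒ even

m_sum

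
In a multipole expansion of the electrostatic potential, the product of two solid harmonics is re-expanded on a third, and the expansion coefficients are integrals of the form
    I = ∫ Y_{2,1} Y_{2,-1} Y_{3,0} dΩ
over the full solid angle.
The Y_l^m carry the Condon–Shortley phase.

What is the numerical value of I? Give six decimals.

0.000000

l₁+l₂+l₃=7 is odd: 3j(l;000)=0 ⇒ I=0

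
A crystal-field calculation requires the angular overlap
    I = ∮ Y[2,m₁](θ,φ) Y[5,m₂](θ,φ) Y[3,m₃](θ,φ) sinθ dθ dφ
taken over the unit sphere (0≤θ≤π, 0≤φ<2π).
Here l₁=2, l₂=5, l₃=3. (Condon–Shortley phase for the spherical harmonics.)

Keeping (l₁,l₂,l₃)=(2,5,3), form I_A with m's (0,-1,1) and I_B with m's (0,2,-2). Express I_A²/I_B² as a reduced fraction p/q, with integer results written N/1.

l's match ⇒ only the (l;m) 3-j factors differ between A and B.
A: triangle coeff Δ(2,5,3) = 1/2310; Σ_t [2,2]: t=2:+1/192 = 1/192; (3j)²=3/77 [(2 5 3; 0 -1 1)], sign=+1
B: triangle coeff Δ(2,5,3) = 1/2310; Σ_t [2,2]: t=2:+1/480 = 1/480; (3j)²=3/110 [(2 5 3; 0 2 -2)], sign=-1
I_A²/I_B² = (3/77)/(3/110) = 10/7

10/7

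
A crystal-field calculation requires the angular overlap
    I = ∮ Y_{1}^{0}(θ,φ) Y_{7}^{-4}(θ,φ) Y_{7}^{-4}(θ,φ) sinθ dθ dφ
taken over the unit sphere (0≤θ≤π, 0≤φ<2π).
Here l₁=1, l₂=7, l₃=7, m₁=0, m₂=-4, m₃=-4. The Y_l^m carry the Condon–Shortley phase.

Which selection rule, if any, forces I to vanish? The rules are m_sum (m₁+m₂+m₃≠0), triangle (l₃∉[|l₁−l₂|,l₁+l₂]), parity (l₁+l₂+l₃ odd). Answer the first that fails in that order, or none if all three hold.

azimuthal sum: 0 − 4 − 4 = -8  ✗
6 ≤ 7 ≤ 8 (triangle on l)
L = 1 + 7 + 7 = 15 (odd)

m_sum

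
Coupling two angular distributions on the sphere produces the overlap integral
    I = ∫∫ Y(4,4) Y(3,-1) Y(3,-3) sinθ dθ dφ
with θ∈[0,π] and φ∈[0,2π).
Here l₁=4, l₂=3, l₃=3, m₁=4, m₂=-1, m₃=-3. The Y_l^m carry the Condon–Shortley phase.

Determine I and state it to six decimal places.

Rules hold: Σm=0, L=10 even, 1≤3≤7.
N = 9·7·7 = 441
Δ = 4!·4!·2!/11! = 1/34650
Racah Σ t=1..3: t=1:−1/72 t=2:+1/16 t=3:−1/72 = 5/144
⇒ 3j(4 3 3; 0 0 0)² = 2/77, sgn -1
Racah Σ t=0..0: t=0:+1/1152 = 1/1152
⇒ 3j(4 3 3; 4 -1 -3)² = 1/33, sgn +1
4πI² = N·(3j₀)²·(3jₘ)² = 42/121
I = -1·√(0.347107/4π) = -0.16619847

-0.166198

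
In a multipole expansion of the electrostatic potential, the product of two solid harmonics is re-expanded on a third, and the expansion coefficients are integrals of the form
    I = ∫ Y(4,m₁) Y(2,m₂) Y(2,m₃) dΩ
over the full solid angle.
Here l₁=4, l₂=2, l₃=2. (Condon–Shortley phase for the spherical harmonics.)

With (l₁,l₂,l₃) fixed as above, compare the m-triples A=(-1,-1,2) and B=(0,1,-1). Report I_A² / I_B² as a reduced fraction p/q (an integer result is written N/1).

Shared (l₁,l₂,l₃)=(4,2,2): N and (l;000)² cancel in I_A²/I_B².
A: Δ = 4!·4!·0!/9! = 1/630; Racah Σ t=1..1: t=1:−1/144 = -1/144; ⇒ 3j(4 2 2; -1 -1 2)² = 1/126, sgn -1
B: Δ = 4!·4!·0!/9! = 1/630; Racah Σ t=3..3: t=3:−1/36 = -1/36; ⇒ 3j(4 2 2; 0 1 -1)² = 8/315, sgn +1
I_A²/I_B² = (1/126)/(8/315) = 5/16

5/16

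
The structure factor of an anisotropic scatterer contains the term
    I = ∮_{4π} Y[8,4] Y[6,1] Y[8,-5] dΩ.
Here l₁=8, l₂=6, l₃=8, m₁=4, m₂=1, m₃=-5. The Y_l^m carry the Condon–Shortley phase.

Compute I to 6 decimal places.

0.062752

m-sum 0 ✓  L=22 even ✓  2≤8≤14 ✓
Π(2lᵢ+1) = 17×13×17 = 3757
triangle coeff Δ(8,6,8) = 1/13742520792
Σ_t [0,6]: t=0:+1/41803776000 t=1:−1/435456000 t=2:+1/39813120 t=3:−1/18662400 t=4:+1/39813120 t=5:−1/435456000 t=6:+1/41803776000 = -11/1393459200
(3j)²=600/96577 [(8 6 8; 0 0 0)], sign=-1
Σ_t [1,4]: t=1:−1/2612736000 t=2:+1/464486400 t=3:−1/627056640 t=4:+1/6270566400 = 1/2985984000
(3j)²=63/29716 [(8 6 8; 4 1 -5)], sign=-1
⇒ 4πI² = 9450/190969
I = (+1)√(9450/190969/(4π)) = 0.06275228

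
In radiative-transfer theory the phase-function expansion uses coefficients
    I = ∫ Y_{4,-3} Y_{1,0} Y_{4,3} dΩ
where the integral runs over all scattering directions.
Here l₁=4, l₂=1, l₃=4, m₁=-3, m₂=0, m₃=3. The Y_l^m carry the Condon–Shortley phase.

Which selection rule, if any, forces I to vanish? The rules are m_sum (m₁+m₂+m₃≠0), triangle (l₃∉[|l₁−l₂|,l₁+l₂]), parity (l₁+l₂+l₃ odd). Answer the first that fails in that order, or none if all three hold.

m₁+m₂+m₃ = -3 + 0 + 3 = 0  ✓
triangle: |4−1|=3 ≤ l₃=4 ≤ 4+1=5  ✓
parity: l₁+l₂+l₃ = 9 is odd  ✗

parity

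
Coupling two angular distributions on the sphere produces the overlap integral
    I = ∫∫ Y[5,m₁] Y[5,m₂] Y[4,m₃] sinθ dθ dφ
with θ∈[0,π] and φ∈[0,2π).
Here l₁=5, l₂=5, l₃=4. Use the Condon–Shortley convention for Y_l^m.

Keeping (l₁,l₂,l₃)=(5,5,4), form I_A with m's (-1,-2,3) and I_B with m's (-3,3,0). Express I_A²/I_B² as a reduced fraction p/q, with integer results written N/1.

Shared (l₁,l₂,l₃)=(5,5,4): N and (l;000)² cancel in I_A²/I_B².
A: Δ = 6!·4!·4!/15! = 1/3153150; Racah Σ t=2..3: t=2:+1/6912 t=3:−1/5184 = -1/20736; ⇒ 3j(5 5 4; -1 -2 3)² = 5/2574, sgn +1
B: Δ = 6!·4!·4!/15! = 1/3153150; Racah Σ t=4..6: t=4:+1/27648 t=5:−1/4320 t=6:+1/11520 = -1/9216; ⇒ 3j(5 5 4; -3 3 0)² = 2/143, sgn -1
I_A²/I_B² = (5/2574)/(2/143) = 5/36

5/36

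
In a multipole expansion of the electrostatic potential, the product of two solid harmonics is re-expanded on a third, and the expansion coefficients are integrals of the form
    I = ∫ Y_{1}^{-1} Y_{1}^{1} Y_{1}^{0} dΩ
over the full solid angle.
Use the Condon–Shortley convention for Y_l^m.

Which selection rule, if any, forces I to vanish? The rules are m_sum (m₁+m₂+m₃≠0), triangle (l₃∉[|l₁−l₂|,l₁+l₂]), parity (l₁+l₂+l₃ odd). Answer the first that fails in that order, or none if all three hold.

m₁+m₂+m₃ = -1 + 1 + 0 = 0  ✓
triangle: |1−1|=0 ≤ l₃=1 ≤ 1+1=2  ✓
parity: l₁+l₂+l₃ = 3 is odd  ✗

parity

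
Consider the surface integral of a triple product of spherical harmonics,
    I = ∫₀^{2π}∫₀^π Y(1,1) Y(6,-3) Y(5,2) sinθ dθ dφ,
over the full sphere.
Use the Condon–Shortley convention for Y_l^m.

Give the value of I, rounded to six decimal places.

m-sum 0 ✓  L=12 even ✓  5≤5≤7 ✓
Π(2lᵢ+1) = 3×13×11 = 429
triangle coeff Δ(1,6,5) = 1/858
Σ_t [1,1]: t=1:−1/14400 = -1/14400
(3j)²=6/143 [(1 6 5; 0 0 0)], sign=+1
Σ_t [0,0]: t=0:+1/60480 = 1/60480
(3j)²=6/143 [(1 6 5; 1 -3 2)], sign=-1
⇒ 4πI² = 108/143
I = (-1)√(108/143/(4π)) = -0.24515397

-0.245154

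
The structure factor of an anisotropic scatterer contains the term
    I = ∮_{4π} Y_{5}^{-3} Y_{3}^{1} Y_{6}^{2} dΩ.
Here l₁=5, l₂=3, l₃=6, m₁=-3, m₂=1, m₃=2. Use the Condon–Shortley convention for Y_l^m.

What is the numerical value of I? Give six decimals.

m-sum 0 ✓  L=14 even ✓  2≤6≤8 ✓
Π(2lᵢ+1) = 11×7×13 = 1001
triangle coeff Δ(5,3,6) = 1/675675
Σ_t [0,2]: t=0:+1/8640 t=1:−1/2304 t=2:+1/8640 = -7/34560
(3j)²=7/429 [(5 3 6; 0 0 0)], sign=-1
Σ_t [0,2]: t=0:+1/1935360 t=1:−1/30240 t=2:+1/11520 = 1/18432
(3j)²=7/429 [(5 3 6; -3 1 2)], sign=+1
⇒ 4πI² = 343/1287
I = (-1)√(343/1287/(4π)) = -0.14563067

-0.145631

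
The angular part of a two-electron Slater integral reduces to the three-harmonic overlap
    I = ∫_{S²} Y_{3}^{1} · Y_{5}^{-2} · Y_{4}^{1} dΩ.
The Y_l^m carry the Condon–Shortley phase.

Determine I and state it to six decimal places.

Rules hold: Σm=0, L=12 even, 2≤4≤8.
N = 7·11·9 = 693
Δ = 4!·2!·6!/13! = 1/180180
Racah Σ t=1..3: t=1:−1/576 t=2:+1/144 t=3:−1/576 = 1/288
⇒ 3j(3 5 4; 0 0 0)² = 20/1001, sgn +1
Racah Σ t=0..2: t=0:+1/1728 t=1:−1/288 t=2:+1/960 = -1/540
⇒ 3j(3 5 4; 1 -2 1)² = 128/6435, sgn +1
4πI² = N·(3j₀)²·(3jₘ)² = 512/1859
I = +1·√(0.275417/4π) = 0.14804384

0.148044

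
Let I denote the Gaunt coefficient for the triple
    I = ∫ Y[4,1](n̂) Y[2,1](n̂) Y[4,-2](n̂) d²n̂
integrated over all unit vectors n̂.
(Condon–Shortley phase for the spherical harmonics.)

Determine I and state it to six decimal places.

0.127700

m-sum 0 ✓  L=10 even ✓  2≤4≤6 ✓
Π(2lᵢ+1) = 9×5×9 = 405
triangle coeff Δ(4,2,4) = 1/13860
Σ_t [0,2]: t=0:+1/192 t=1:−1/36 t=2:+1/192 = -5/288
(3j)²=20/693 [(4 2 4; 0 0 0)], sign=-1
Σ_t [1,2]: t=1:−1/96 t=2:+1/240 = -1/160
(3j)²=27/1540 [(4 2 4; 1 1 -2)], sign=-1
⇒ 4πI² = 1215/5929
I = (+1)√(1215/5929/(4π)) = 0.12770047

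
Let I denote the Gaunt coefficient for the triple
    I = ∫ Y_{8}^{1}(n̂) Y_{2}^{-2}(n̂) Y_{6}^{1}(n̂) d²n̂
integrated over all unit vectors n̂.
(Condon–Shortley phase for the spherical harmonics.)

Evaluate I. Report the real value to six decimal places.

-0.095258

m-sum 0 ✓  L=16 even ✓  6≤6≤10 ✓
Π(2lᵢ+1) = 17×5×13 = 1105
triangle coeff Δ(8,2,6) = 1/30940
Σ_t [2,2]: t=2:+1/2073600 = 1/2073600
(3j)²=28/1105 [(8 2 6; 0 0 0)], sign=+1
Σ_t [0,0]: t=0:+1/14515200 = 1/14515200
(3j)²=9/2210 [(8 2 6; 1 -2 1)], sign=-1
⇒ 4πI² = 126/1105
I = (-1)√(126/1105/(4π)) = -0.09525750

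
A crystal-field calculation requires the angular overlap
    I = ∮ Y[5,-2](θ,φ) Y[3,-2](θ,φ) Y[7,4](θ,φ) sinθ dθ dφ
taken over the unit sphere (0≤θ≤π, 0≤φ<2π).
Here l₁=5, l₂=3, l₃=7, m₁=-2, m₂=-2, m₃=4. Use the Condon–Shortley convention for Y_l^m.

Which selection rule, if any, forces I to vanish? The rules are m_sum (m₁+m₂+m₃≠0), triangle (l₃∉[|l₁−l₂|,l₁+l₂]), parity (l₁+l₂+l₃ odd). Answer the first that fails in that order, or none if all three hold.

m₁+m₂+m₃ = -2 − 2 + 4 = 0  ✓
triangle: |5−3|=2 ≤ l₃=7 ≤ 5+3=8  ✓
parity: l₁+l₂+l₃ = 15 is odd  ✗

parity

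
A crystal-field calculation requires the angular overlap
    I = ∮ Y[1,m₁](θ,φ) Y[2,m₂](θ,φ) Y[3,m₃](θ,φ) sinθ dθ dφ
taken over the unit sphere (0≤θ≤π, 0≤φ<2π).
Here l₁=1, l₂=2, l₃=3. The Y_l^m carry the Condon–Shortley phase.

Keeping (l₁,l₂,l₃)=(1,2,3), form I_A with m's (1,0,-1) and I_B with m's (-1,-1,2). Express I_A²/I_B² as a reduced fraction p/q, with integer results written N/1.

3/5

Same 1,2,3: normalisation and zero-m 3j drop out of the ratio.
A: Δ: 0! 2! 4! / 7! → 1/105; sum: t=0:+1/8 = 1/8; 3j²(1 2 3; 1 0 -1) = Δ·Π!·Σ² = 2/35  (sign +1)
B: Δ: 0! 2! 4! / 7! → 1/105; sum: t=0:+1/12 = 1/12; 3j²(1 2 3; -1 -1 2) = Δ·Π!·Σ² = 2/21  (sign -1)
I_A²/I_B² = (2/35)/(2/21) = 3/5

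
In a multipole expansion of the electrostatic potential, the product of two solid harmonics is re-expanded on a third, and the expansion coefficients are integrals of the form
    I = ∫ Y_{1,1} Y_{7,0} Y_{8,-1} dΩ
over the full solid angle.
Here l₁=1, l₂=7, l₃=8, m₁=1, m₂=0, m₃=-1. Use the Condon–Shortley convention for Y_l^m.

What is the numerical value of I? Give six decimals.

-0.183585

Checks pass: Σm=0; 16 even; l₃=8∈[6,8].
(2·1+1)(2·7+1)(2·8+1) = 765
Δ: 0! 2! 14! / 17! → 1/2040
sum: t=0:+1/25401600 = 1/25401600
3j²(1 7 8; 0 0 0) = Δ·Π!·Σ² = 8/255  (sign +1)
sum: t=0:+1/50803200 = 1/50803200
3j²(1 7 8; 1 0 -1) = Δ·Π!·Σ² = 3/170  (sign -1)
combine: 4πI² = 765·8/255·3/170 = 36/85
take √, sign -1: I = -0.18358486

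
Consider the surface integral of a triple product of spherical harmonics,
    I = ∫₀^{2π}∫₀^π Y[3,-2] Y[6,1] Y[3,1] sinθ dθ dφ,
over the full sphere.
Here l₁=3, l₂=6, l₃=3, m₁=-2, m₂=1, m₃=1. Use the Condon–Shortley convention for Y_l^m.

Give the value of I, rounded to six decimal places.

-0.121471

m-sum 0 ✓  L=12 even ✓  3≤3≤9 ✓
Π(2lᵢ+1) = 7×13×7 = 637
triangle coeff Δ(3,6,3) = 1/12012
Σ_t [3,3]: t=3:−1/1296 = -1/1296
(3j)²=100/3003 [(3 6 3; 0 0 0)], sign=+1
Σ_t [5,5]: t=5:−1/5760 = -1/5760
(3j)²=5/572 [(3 6 3; -2 1 1)], sign=-1
⇒ 4πI² = 875/4719
I = (-1)√(875/4719/(4π)) = -0.12147142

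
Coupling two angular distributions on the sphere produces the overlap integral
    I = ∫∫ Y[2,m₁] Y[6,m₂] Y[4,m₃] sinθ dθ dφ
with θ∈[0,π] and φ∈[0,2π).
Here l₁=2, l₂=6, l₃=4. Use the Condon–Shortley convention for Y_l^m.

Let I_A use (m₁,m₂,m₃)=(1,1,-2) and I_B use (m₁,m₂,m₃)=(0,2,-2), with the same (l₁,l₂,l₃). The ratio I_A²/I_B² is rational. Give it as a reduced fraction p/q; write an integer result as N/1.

Shared (l₁,l₂,l₃)=(2,6,4): N and (l;000)² cancel in I_A²/I_B².
A: Δ = 4!·0!·8!/13! = 1/6435; Racah Σ t=1..1: t=1:−1/8640 = -1/8640; ⇒ 3j(2 6 4; 1 1 -2)² = 14/1287, sgn -1
B: Δ = 4!·0!·8!/13! = 1/6435; Racah Σ t=2..2: t=2:+1/5760 = 1/5760; ⇒ 3j(2 6 4; 0 2 -2)² = 56/2145, sgn +1
I_A²/I_B² = (14/1287)/(56/2145) = 5/12

5/12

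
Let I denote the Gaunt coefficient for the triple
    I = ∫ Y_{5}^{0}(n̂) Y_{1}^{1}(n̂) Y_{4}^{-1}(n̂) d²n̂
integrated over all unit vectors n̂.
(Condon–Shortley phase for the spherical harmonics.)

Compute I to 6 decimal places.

0.155288

Checks pass: Σm=0; 10 even; l₃=4∈[4,6].
(2·5+1)(2·1+1)(2·4+1) = 297
Δ: 2! 8! 0! / 11! → 1/495
sum: t=1:−1/576 = -1/576
3j²(5 1 4; 0 0 0) = Δ·Π!·Σ² = 5/99  (sign -1)
sum: t=2:+1/1440 = 1/1440
3j²(5 1 4; 0 1 -1) = Δ·Π!·Σ² = 2/99  (sign -1)
combine: 4πI² = 297·5/99·2/99 = 10/33
take √, sign +1: I = 0.15528807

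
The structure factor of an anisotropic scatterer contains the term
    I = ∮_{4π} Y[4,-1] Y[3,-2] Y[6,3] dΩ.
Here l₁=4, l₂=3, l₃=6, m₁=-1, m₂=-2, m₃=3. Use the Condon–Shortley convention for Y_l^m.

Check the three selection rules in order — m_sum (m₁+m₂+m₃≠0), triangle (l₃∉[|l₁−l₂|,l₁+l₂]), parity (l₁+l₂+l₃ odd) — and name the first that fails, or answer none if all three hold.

m₁+m₂+m₃ = -1 − 2 + 3 = 0  ✓
triangle: |4−3|=1 ≤ l₃=6 ≤ 4+3=7  ✓
parity: l₁+l₂+l₃ = 13 is odd  ✗

parity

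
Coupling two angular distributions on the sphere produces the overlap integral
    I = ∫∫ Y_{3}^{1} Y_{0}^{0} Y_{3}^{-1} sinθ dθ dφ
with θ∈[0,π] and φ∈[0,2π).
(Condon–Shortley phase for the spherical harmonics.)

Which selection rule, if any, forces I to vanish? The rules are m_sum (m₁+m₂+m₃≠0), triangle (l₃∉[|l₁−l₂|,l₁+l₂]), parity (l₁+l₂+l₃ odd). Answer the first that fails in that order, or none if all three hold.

Σmᵢ = 0  ✓
l₃∈[|l₁−l₂|,l₁+l₂]=[3,3], have l₃=3  ✓
Σlᵢ = 6 ⇒ even  ✓

none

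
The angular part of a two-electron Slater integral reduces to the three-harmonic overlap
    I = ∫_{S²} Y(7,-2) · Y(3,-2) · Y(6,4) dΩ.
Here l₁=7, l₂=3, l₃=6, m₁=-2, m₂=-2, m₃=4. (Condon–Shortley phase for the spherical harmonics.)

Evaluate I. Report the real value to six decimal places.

-0.153384

Rules hold: Σm=0, L=16 even, 4≤6≤10.
N = 15·7·13 = 1365
Δ = 4!·10!·2!/17! = 1/2042040
Racah Σ t=1..3: t=1:−1/207360 t=2:+1/57600 t=3:−1/207360 = 1/129600
⇒ 3j(7 3 6; 0 0 0)² = 168/12155, sgn +1
Racah Σ t=0..1: t=0:+1/8709120 t=1:−1/967680 = -1/1088640
⇒ 3j(7 3 6; -2 -2 4)² = 800/51051, sgn -1
4πI² = N·(3j₀)²·(3jₘ)² = 134400/454597
I = -1·√(0.295646/4π) = -0.15338448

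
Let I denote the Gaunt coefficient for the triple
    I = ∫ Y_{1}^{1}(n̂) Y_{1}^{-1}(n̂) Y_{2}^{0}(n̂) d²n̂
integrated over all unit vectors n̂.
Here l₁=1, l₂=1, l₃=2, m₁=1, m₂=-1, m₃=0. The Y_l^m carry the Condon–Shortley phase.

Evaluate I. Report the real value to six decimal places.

m-sum 0 ✓  L=4 even ✓  0≤2≤2 ✓
Π(2lᵢ+1) = 3×3×5 = 45
triangle coeff Δ(1,1,2) = 1/30
Σ_t [0,0]: t=0:+1/1 = 1/1
(3j)²=2/15 [(1 1 2; 0 0 0)], sign=+1
Σ_t [0,0]: t=0:+1/4 = 1/4
(3j)²=1/30 [(1 1 2; 1 -1 0)], sign=+1
⇒ 4πI² = 1/5
I = (+1)√(1/5/(4π)) = 0.12615663

0.126157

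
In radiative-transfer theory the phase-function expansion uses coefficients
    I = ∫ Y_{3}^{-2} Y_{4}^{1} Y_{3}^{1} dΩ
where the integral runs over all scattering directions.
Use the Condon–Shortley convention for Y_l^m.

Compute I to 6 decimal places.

0.145070

Checks pass: Σm=0; 10 even; l₃=3∈[1,7].
(2·3+1)(2·4+1)(2·3+1) = 441
Δ: 4! 2! 4! / 11! → 1/34650
sum: t=1:−1/72 t=2:+1/16 t=3:−1/72 = 5/144
3j²(3 4 3; 0 0 0) = Δ·Π!·Σ² = 2/77  (sign -1)
sum: t=3:−1/48 t=4:+1/144 = -1/72
3j²(3 4 3; -2 1 1) = Δ·Π!·Σ² = 16/693  (sign -1)
combine: 4πI² = 441·2/77·16/693 = 32/121
take √, sign +1: I = 0.14506992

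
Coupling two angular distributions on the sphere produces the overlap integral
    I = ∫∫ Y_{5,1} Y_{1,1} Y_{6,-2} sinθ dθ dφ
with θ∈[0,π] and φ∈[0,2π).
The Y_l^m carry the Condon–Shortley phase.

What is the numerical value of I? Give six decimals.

m-sum 0 ✓  L=12 even ✓  4≤6≤6 ✓
Π(2lᵢ+1) = 11×3×13 = 429
triangle coeff Δ(5,1,6) = 1/858
Σ_t [0,0]: t=0:+1/14400 = 1/14400
(3j)²=6/143 [(5 1 6; 0 0 0)], sign=+1
Σ_t [0,0]: t=0:+1/34560 = 1/34560
(3j)²=14/429 [(5 1 6; 1 1 -2)], sign=+1
⇒ 4πI² = 84/143
I = (+1)√(84/143/(4π)) = 0.21620548

0.216205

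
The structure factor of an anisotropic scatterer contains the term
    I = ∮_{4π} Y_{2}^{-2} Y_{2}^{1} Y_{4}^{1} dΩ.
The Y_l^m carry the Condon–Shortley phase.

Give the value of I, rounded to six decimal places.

Rules hold: Σm=0, L=8 even, 0≤4≤4.
N = 5·5·9 = 225
Δ = 0!·4!·4!/9! = 1/630
Racah Σ t=0..0: t=0:+1/16 = 1/16
⇒ 3j(2 2 4; 0 0 0)² = 2/35, sgn +1
Racah Σ t=0..0: t=0:+1/144 = 1/144
⇒ 3j(2 2 4; -2 1 1)² = 1/126, sgn -1
4πI² = N·(3j₀)²·(3jₘ)² = 5/49
I = -1·√(0.102041/4π) = -0.09011188

-0.090112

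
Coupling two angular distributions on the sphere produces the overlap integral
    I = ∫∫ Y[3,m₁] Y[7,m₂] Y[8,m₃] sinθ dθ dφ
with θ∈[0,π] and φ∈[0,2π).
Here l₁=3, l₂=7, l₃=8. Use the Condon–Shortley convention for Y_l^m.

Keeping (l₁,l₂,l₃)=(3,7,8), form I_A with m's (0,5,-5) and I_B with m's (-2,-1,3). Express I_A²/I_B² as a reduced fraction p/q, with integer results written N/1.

Same 3,7,8: normalisation and zero-m 3j drop out of the ratio.
A: Δ: 2! 4! 12! / 19! → 1/5290740; sum: t=0:+1/5748019200 t=1:−1/159667200 t=2:+1/87091200 = 31/5748019200; 3j²(3 7 8; 0 5 -5) = Δ·Π!·Σ² = 961/135660  (sign -1)
B: Δ: 2! 4! 12! / 19! → 1/5290740; sum: t=1:−1/14515200 t=2:+1/11612160 = 1/58060800; 3j²(3 7 8; -2 -1 3) = Δ·Π!·Σ² = 55/58786  (sign -1)
I_A²/I_B² = (961/135660)/(55/58786) = 12493/1650

12493/1650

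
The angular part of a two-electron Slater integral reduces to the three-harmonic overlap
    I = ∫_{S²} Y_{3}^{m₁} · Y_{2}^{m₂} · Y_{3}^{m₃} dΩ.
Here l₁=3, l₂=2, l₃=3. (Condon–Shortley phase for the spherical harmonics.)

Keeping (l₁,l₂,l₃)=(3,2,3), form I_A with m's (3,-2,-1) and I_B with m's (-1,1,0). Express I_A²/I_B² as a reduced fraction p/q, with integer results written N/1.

Same 3,2,3: normalisation and zero-m 3j drop out of the ratio.
A: Δ: 2! 4! 2! / 9! → 1/3780; sum: t=0:+1/96 = 1/96; 3j²(3 2 3; 3 -2 -1) = Δ·Π!·Σ² = 1/42  (sign +1)
B: Δ: 2! 4! 2! / 9! → 1/3780; sum: t=1:−1/12 t=2:+1/8 = 1/24; 3j²(3 2 3; -1 1 0) = Δ·Π!·Σ² = 1/210  (sign -1)
I_A²/I_B² = (1/42)/(1/210) = 5/1

5/1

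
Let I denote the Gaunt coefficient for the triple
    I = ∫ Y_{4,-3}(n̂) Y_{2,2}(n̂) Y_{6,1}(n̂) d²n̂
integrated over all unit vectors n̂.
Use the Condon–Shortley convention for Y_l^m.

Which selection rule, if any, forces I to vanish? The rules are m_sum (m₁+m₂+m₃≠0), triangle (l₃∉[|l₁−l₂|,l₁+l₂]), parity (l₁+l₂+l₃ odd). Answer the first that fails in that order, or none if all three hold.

azimuthal sum: -3 + 2 + 1 = 0  ✓
2 ≤ 6 ≤ 6 (triangle on l)  ✓
L = 4 + 2 + 6 = 12 (even)  ✓

none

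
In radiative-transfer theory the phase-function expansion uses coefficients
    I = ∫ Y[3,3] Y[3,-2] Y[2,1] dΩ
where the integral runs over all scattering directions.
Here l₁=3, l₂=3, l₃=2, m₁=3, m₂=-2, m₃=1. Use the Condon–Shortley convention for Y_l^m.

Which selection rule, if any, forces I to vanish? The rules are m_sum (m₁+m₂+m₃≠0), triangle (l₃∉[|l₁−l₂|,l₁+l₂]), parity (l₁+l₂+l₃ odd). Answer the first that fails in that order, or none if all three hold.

m₁+m₂+m₃ = 3 − 2 + 1 = 2  ✗
triangle: |3−3|=0 ≤ l₃=2 ≤ 3+3=6
parity: l₁+l₂+l₃ = 8 is even

m_sum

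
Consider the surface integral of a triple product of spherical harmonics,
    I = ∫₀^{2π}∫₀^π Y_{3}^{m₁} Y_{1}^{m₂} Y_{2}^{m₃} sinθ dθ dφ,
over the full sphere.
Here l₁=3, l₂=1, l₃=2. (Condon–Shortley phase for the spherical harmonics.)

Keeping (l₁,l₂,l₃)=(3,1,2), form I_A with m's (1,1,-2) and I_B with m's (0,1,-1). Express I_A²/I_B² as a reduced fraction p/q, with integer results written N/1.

1/3

l's match ⇒ only the (l;m) 3-j factors differ between A and B.
A: triangle coeff Δ(3,1,2) = 1/105; Σ_t [2,2]: t=2:+1/48 = 1/48; (3j)²=1/105 [(3 1 2; 1 1 -2)], sign=+1
B: triangle coeff Δ(3,1,2) = 1/105; Σ_t [2,2]: t=2:+1/12 = 1/12; (3j)²=1/35 [(3 1 2; 0 1 -1)], sign=-1
I_A²/I_B² = (1/105)/(1/35) = 1/3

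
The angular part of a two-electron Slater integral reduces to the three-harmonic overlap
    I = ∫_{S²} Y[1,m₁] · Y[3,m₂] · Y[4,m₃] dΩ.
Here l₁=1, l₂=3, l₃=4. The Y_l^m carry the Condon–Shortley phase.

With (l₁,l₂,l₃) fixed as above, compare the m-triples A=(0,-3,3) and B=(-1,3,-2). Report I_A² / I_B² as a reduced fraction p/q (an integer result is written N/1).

l's match ⇒ only the (l;m) 3-j factors differ between A and B.
A: triangle coeff Δ(1,3,4) = 1/252; Σ_t [0,0]: t=0:+1/720 = 1/720; (3j)²=1/36 [(1 3 4; 0 -3 3)], sign=-1
B: triangle coeff Δ(1,3,4) = 1/252; Σ_t [0,0]: t=0:+1/1440 = 1/1440; (3j)²=1/252 [(1 3 4; -1 3 -2)], sign=+1
I_A²/I_B² = (1/36)/(1/252) = 7/1

7/1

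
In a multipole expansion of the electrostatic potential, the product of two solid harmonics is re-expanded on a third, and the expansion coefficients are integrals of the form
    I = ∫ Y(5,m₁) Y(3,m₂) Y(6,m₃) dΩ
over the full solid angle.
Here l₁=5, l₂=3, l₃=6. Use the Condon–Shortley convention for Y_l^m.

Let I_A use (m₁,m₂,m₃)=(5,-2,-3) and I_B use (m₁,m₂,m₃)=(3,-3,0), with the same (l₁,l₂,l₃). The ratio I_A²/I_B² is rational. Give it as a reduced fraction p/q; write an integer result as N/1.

Same 5,3,6: normalisation and zero-m 3j drop out of the ratio.
A: Δ: 2! 8! 4! / 15! → 1/675675; sum: t=0:+1/483840 = 1/483840; 3j²(5 3 6; 5 -2 -3) = Δ·Π!·Σ² = 6/1001  (sign -1)
B: Δ: 2! 8! 4! / 15! → 1/675675; sum: t=0:+1/69120 = 1/69120; 3j²(5 3 6; 3 -3 0) = Δ·Π!·Σ² = 4/429  (sign +1)
I_A²/I_B² = (6/1001)/(4/429) = 9/14

9/14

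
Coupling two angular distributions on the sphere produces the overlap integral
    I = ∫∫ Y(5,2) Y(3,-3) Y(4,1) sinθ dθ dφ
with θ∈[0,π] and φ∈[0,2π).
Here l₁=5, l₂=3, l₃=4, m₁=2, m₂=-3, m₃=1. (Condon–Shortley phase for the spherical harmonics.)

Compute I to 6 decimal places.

-0.179179

m-sum 0 ✓  L=12 even ✓  2≤4≤8 ✓
Π(2lᵢ+1) = 11×7×9 = 693
triangle coeff Δ(5,3,4) = 1/180180
Σ_t [1,3]: t=1:−1/576 t=2:+1/144 t=3:−1/576 = 1/288
(3j)²=20/1001 [(5 3 4; 0 0 0)], sign=+1
Σ_t [0,0]: t=0:+1/1728 = 1/1728
(3j)²=25/858 [(5 3 4; 2 -3 1)], sign=-1
⇒ 4πI² = 750/1859
I = (-1)√(750/1859/(4π)) = -0.17917854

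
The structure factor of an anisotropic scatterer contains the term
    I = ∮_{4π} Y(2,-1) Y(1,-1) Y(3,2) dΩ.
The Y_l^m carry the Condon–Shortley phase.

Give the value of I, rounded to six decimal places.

0.261169

Rules hold: Σm=0, L=6 even, 1≤3≤3.
N = 5·3·7 = 105
Δ = 0!·4!·2!/7! = 1/105
Racah Σ t=0..0: t=0:+1/4 = 1/4
⇒ 3j(2 1 3; 0 0 0)² = 3/35, sgn -1
Racah Σ t=0..0: t=0:+1/12 = 1/12
⇒ 3j(2 1 3; -1 -1 2)² = 2/21, sgn -1
4πI² = N·(3j₀)²·(3jₘ)² = 6/7
I = +1·√(0.857143/4π) = 0.26116903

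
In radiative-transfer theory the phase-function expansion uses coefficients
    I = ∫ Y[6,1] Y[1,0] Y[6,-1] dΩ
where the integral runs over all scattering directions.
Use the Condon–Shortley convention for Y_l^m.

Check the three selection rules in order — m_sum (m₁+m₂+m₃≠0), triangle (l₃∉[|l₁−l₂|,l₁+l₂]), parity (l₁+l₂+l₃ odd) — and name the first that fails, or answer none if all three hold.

parity

m₁+m₂+m₃ = 1 + 0 − 1 = 0  ✓
triangle: |6−1|=5 ≤ l₃=6 ≤ 6+1=7  ✓
parity: l₁+l₂+l₃ = 13 is odd  ✗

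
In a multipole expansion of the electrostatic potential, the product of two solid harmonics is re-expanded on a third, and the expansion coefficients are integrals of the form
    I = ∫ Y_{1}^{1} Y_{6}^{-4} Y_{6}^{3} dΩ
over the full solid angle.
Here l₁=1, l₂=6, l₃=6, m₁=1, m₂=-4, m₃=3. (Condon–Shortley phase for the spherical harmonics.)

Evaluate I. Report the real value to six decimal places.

l₁+l₂+l₃=13 is odd: 3j(l;000)=0 ⇒ I=0

0.000000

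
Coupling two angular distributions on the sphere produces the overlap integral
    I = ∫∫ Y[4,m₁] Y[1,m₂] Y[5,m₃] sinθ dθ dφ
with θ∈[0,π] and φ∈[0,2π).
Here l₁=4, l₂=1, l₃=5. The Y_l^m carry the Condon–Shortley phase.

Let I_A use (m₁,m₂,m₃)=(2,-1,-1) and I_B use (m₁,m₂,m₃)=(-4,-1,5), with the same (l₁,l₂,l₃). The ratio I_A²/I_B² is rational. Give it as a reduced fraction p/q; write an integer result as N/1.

Same 4,1,5: normalisation and zero-m 3j drop out of the ratio.
A: Δ: 0! 8! 2! / 11! → 1/495; sum: t=0:+1/2880 = 1/2880; 3j²(4 1 5; 2 -1 -1) = Δ·Π!·Σ² = 2/165  (sign +1)
B: Δ: 0! 8! 2! / 11! → 1/495; sum: t=0:+1/80640 = 1/80640; 3j²(4 1 5; -4 -1 5) = Δ·Π!·Σ² = 1/11  (sign +1)
I_A²/I_B² = (2/165)/(1/11) = 2/15

2/15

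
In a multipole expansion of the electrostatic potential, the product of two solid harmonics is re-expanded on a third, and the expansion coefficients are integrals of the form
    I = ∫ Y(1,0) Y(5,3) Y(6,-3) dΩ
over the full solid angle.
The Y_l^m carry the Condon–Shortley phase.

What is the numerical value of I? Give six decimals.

-0.212310

Checks pass: Σm=0; 12 even; l₃=6∈[4,6].
(2·1+1)(2·5+1)(2·6+1) = 429
Δ: 0! 2! 10! / 13! → 1/858
sum: t=0:+1/14400 = 1/14400
3j²(1 5 6; 0 0 0) = Δ·Π!·Σ² = 6/143  (sign +1)
sum: t=0:+1/80640 = 1/80640
3j²(1 5 6; 0 3 -3) = Δ·Π!·Σ² = 9/286  (sign -1)
combine: 4πI² = 429·6/143·9/286 = 81/143
take √, sign -1: I = -0.21230956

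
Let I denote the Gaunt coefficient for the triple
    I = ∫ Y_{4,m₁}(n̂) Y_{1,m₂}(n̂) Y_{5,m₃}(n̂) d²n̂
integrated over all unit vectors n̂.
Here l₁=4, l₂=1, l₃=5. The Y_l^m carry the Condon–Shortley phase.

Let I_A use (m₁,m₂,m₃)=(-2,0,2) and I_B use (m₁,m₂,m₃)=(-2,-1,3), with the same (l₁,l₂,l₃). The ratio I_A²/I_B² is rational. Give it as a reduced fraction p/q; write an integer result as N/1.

3/4

Shared (l₁,l₂,l₃)=(4,1,5): N and (l;000)² cancel in I_A²/I_B².
A: Δ = 0!·8!·2!/11! = 1/495; Racah Σ t=0..0: t=0:+1/1440 = 1/1440; ⇒ 3j(4 1 5; -2 0 2)² = 7/165, sgn -1
B: Δ = 0!·8!·2!/11! = 1/495; Racah Σ t=0..0: t=0:+1/2880 = 1/2880; ⇒ 3j(4 1 5; -2 -1 3)² = 28/495, sgn +1
I_A²/I_B² = (7/165)/(28/495) = 3/4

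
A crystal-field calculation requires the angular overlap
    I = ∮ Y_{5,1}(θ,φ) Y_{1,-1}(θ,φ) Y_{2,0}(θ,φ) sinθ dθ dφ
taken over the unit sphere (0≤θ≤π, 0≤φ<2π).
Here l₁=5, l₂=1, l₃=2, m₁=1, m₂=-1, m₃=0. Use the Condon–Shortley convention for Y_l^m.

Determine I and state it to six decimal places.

0.000000

triangle: need 4≤l₃≤6, have 2; I=0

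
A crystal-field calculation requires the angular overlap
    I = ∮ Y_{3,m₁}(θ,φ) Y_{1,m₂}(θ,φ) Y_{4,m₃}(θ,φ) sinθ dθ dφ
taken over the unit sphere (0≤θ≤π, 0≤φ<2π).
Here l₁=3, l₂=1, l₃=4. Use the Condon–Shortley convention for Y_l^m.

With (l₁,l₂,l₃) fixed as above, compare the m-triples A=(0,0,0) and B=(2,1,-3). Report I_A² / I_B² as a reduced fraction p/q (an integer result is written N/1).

Same 3,1,4: normalisation and zero-m 3j drop out of the ratio.
A: Δ: 0! 6! 2! / 9! → 1/252; sum: t=0:+1/36 = 1/36; 3j²(3 1 4; 0 0 0) = Δ·Π!·Σ² = 4/63  (sign +1)
B: Δ: 0! 6! 2! / 9! → 1/252; sum: t=0:+1/240 = 1/240; 3j²(3 1 4; 2 1 -3) = Δ·Π!·Σ² = 1/12  (sign -1)
I_A²/I_B² = (4/63)/(1/12) = 16/21

16/21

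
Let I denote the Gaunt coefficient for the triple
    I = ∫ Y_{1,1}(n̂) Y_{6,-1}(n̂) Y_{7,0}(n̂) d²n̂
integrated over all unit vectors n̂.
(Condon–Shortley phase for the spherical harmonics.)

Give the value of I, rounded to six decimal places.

0.160342

Checks pass: Σm=0; 14 even; l₃=7∈[5,7].
(2·1+1)(2·6+1)(2·7+1) = 585
Δ: 0! 2! 12! / 15! → 1/1365
sum: t=0:+1/518400 = 1/518400
3j²(1 6 7; 0 0 0) = Δ·Π!·Σ² = 7/195  (sign -1)
sum: t=0:+1/1209600 = 1/1209600
3j²(1 6 7; 1 -1 0) = Δ·Π!·Σ² = 1/65  (sign -1)
combine: 4πI² = 585·7/195·1/65 = 21/65
take √, sign +1: I = 0.16034227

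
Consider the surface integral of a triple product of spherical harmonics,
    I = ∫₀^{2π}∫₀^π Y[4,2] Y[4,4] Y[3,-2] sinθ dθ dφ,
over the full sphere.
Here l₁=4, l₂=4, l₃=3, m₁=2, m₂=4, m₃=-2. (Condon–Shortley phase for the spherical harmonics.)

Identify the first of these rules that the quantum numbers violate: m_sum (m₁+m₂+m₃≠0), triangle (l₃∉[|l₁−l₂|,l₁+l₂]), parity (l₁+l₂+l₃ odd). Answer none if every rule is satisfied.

Σmᵢ = 4  ✗
l₃∈[|l₁−l₂|,l₁+l₂]=[0,8], have l₃=3
Σlᵢ = 11 ⇒ odd

m_sum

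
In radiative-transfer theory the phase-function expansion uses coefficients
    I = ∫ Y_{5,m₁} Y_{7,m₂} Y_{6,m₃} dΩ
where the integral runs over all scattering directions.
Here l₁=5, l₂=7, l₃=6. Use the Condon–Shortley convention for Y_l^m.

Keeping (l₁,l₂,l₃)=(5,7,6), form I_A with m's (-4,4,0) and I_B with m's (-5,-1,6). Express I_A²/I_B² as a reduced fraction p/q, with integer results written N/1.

l's match ⇒ only the (l;m) 3-j factors differ between A and B.
A: triangle coeff Δ(5,7,6) = 1/174594420; Σ_t [5,6]: t=5:−1/4147200 t=6:+1/3110400 = 1/12441600; (3j)²=7/4199 [(5 7 6; -4 4 0)], sign=+1
B: triangle coeff Δ(5,7,6) = 1/174594420; Σ_t [6,6]: t=6:+1/696729600 = 1/696729600; (3j)²=5/8398 [(5 7 6; -5 -1 6)], sign=+1
I_A²/I_B² = (7/4199)/(5/8398) = 14/5

14/5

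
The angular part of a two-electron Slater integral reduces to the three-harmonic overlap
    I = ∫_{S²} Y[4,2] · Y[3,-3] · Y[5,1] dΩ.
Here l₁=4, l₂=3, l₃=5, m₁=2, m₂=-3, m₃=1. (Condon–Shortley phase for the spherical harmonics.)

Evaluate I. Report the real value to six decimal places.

0.143662

Rules hold: Σm=0, L=12 even, 1≤5≤7.
N = 9·7·11 = 693
Δ = 2!·6!·4!/13! = 1/180180
Racah Σ t=0..2: t=0:+1/576 t=1:−1/144 t=2:+1/576 = -1/288
⇒ 3j(4 3 5; 0 0 0)² = 20/1001, sgn +1
Racah Σ t=0..0: t=0:+1/2304 = 1/2304
⇒ 3j(4 3 5; 2 -3 1)² = 75/4004, sgn +1
4πI² = N·(3j₀)²·(3jₘ)² = 3375/13013
I = +1·√(0.259356/4π) = 0.14366244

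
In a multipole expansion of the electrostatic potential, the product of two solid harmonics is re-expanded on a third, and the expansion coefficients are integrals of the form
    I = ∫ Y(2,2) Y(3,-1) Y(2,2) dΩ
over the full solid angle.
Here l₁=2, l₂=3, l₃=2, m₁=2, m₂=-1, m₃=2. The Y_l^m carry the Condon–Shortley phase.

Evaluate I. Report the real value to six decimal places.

m-sum = 2 − 1 + 2 = 3 ≠ 0 ⇒ I = 0

0.000000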